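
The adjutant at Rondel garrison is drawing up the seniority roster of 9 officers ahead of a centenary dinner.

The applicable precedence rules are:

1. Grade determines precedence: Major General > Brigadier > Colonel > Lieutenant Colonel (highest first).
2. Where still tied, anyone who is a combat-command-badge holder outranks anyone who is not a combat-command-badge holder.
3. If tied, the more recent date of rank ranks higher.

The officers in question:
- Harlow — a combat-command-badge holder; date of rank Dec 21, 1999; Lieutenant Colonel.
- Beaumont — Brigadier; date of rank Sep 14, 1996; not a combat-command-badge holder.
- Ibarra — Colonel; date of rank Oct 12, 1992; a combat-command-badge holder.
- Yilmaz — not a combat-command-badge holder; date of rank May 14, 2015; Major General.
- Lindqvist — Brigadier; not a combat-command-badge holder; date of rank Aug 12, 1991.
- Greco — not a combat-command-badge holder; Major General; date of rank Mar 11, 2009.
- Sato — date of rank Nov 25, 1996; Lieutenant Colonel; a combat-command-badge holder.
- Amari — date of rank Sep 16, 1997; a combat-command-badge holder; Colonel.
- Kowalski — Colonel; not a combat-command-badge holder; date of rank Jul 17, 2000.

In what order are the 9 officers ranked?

Yilmaz, Greco, Beaumont, Lindqvist, Amari, Ibarra, Kowalski, Harlow, Sato

By grade: Yilmaz and Greco (Major General); then Beaumont and Lindqvist (Brigadier); then Amari, Ibarra and Kowalski (Colonel); then Harlow and Sato (Lieutenant Colonel).
Yilmaz and Greco are each not a combat-command-badge holder, so the next rule applies.
Among Yilmaz and Greco, by date of rank (later first): Yilmaz (May 14, 2015) before Greco (Mar 11, 2009).
Beaumont and Lindqvist are each not a combat-command-badge holder, so the next rule applies.
Among Beaumont and Lindqvist, by date of rank (later first): Beaumont (Sep 14, 1996) before Lindqvist (Aug 12, 1991).
Among Amari, Ibarra and Kowalski, a combat-command-badge holder before not a combat-command-badge holder: Amari and Ibarra (a combat-command-badge holder) before Kowalski (not a combat-command-badge holder).
Among Amari and Ibarra, by date of rank (later first): Amari (Sep 16, 1997) before Ibarra (Oct 12, 1992).
Harlow and Sato are each a combat-command-badge holder, so the next rule applies.
Among Harlow and Sato, by date of rank (later first): Harlow (Dec 21, 1999) before Sato (Nov 25, 1996).
Full order: Yilmaz, Greco, Beaumont, Lindqvist, Amari, Ibarra, Kowalski, Harlow, Sato.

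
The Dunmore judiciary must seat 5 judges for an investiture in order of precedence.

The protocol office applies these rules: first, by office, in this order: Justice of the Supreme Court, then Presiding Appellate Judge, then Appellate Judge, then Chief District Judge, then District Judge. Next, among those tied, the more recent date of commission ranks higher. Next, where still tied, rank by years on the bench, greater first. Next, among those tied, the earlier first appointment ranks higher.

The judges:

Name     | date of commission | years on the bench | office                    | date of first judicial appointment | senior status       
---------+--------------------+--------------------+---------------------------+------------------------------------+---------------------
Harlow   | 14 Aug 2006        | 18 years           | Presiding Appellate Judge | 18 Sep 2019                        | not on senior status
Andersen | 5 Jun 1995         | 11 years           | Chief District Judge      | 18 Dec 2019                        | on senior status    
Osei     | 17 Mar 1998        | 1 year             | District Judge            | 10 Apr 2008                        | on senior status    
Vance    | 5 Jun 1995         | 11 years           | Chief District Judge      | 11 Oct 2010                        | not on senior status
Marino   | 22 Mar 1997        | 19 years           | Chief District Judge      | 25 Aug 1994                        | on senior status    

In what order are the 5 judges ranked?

By office: Harlow (Presiding Appellate Judge); then Marino, Vance and Andersen (Chief District Judge); then Osei (District Judge).
Among Marino, Vance and Andersen, by date of commission (later first): Marino (22 Mar 1997) before Vance and Andersen (5 Jun 1995).
Vance and Andersen both have years on the bench 11 years, so the next rule applies.
Among Vance and Andersen, by date of first judicial appointment (earlier first): Vance (11 Oct 2010) before Andersen (18 Dec 2019).
Full order: Harlow, Marino, Vance, Andersen, Osei.

Harlow, Marino, Vance, Andersen, Osei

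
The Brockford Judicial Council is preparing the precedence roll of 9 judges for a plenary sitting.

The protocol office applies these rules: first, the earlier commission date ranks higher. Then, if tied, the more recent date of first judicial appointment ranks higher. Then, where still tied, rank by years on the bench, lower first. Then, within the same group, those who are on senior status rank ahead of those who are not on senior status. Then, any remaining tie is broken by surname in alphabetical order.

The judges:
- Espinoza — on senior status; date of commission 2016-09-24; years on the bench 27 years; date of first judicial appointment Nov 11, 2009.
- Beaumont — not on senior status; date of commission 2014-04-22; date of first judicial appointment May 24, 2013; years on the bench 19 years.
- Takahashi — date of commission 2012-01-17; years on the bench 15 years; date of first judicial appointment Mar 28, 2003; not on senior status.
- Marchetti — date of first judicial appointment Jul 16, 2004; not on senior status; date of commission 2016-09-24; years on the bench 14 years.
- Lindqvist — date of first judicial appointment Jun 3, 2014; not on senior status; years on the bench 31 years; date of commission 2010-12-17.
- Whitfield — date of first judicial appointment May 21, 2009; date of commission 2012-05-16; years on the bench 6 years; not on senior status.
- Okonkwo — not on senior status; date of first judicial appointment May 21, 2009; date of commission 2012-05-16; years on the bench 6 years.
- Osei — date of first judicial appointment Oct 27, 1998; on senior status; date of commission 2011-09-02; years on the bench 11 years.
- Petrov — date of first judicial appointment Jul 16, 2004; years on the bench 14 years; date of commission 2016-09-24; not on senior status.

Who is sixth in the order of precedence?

Beaumont

By date of commission (earlier first): Lindqvist (2010-12-17); then Osei (2011-09-02); then Takahashi (2012-01-17); then Okonkwo and Whitfield (both 2012-05-16); then Beaumont (2014-04-22); then Espinoza, Marchetti and Petrov (each 2016-09-24).
Okonkwo and Whitfield both have date of first judicial appointment May 21, 2009, so the next rule applies.
Okonkwo and Whitfield both have years on the bench 6 years, so the next rule applies.
Okonkwo and Whitfield are each not on senior status, so the next rule applies.
Among Okonkwo and Whitfield, alphabetically by surname: Okonkwo before Whitfield.
Among Espinoza, Marchetti and Petrov, by date of first judicial appointment (later first): Espinoza (Nov 11, 2009) before Marchetti and Petrov (Jul 16, 2004).
Marchetti and Petrov both have years on the bench 14 years, so the next rule applies.
Marchetti and Petrov are each not on senior status, so the next rule applies.
Among Marchetti and Petrov, alphabetically by surname: Marchetti before Petrov.
Order: Lindqvist, Osei, Takahashi, Okonkwo, Whitfield, Beaumont, Espinoza, Marchetti, Petrov.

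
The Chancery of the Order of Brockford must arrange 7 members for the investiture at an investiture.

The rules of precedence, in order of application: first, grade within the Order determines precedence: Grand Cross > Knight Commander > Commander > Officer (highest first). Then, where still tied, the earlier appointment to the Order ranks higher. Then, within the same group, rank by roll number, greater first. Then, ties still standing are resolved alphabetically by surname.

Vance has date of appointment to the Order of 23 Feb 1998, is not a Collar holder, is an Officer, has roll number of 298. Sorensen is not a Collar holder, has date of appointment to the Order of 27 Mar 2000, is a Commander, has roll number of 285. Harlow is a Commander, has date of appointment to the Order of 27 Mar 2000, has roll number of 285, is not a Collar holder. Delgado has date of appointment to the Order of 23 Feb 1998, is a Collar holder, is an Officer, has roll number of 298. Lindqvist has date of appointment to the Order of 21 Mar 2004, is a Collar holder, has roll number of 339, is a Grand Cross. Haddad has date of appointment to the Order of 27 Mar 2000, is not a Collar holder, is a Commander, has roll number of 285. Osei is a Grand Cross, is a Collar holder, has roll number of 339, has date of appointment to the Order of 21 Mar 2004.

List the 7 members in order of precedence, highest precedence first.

Lindqvist, Osei, Haddad, Harlow, Sorensen, Delgado, Vance

By grade within the Order: Lindqvist and Osei (Grand Cross); then Haddad, Harlow and Sorensen (Commander); then Delgado and Vance (Officer).
Lindqvist and Osei both have date of appointment to the Order 21 Mar 2004, so the next rule applies.
Lindqvist and Osei both have roll number 339, so the next rule applies.
Among Lindqvist and Osei, alphabetically by surname: Lindqvist before Osei.
Haddad, Harlow and Sorensen all have date of appointment to the Order 27 Mar 2000, so the next rule applies.
Haddad, Harlow and Sorensen all have roll number 285, so the next rule applies.
Among Haddad, Harlow and Sorensen, alphabetically by surname: Haddad before Harlow before Sorensen.
Delgado and Vance both have date of appointment to the Order 23 Feb 1998, so the next rule applies.
Delgado and Vance both have roll number 298, so the next rule applies.
Among Delgado and Vance, alphabetically by surname: Delgado before Vance.
Full order: Lindqvist, Osei, Haddad, Harlow, Sorensen, Delgado, Vance.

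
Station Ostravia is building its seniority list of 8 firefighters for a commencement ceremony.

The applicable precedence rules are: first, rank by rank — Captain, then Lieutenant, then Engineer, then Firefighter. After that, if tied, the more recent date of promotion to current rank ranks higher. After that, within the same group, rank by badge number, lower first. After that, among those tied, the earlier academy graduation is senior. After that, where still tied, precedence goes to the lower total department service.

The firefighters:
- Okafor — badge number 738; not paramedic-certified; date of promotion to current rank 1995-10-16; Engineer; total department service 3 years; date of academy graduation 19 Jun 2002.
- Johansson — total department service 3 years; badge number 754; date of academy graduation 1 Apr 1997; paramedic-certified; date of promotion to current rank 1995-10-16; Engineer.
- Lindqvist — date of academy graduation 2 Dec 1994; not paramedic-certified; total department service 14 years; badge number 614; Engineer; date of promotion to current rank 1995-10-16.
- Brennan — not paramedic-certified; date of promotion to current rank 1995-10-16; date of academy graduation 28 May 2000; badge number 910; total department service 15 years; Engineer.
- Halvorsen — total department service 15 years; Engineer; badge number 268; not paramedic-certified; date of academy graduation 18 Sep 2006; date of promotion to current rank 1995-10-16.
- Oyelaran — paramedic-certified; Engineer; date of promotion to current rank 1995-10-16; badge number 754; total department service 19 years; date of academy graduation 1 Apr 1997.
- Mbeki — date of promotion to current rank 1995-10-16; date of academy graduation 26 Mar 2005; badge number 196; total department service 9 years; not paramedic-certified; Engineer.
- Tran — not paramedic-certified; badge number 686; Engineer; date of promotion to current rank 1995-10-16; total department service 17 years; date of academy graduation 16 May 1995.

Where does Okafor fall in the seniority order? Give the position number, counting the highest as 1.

5

By rank: Mbeki, Halvorsen, Lindqvist, Tran, Okafor, Johansson, Oyelaran and Brennan (Engineer).
Mbeki, Halvorsen, Lindqvist, Tran, Okafor, Johansson, Oyelaran and Brennan all have date of promotion to current rank 1995-10-16, so the next rule applies.
Among Mbeki, Halvorsen, Lindqvist, Tran, Okafor, Johansson, Oyelaran and Brennan, by badge number (lower first): Mbeki (196) before Halvorsen (268) before Lindqvist (614) before Tran (686) before Okafor (738) before Johansson and Oyelaran (754) before Brennan (910).
Johansson and Oyelaran both have date of academy graduation 1 Apr 1997, so the next rule applies.
Among Johansson and Oyelaran, by total department service (lower first): Johansson (3 years) before Oyelaran (19 years).
Order: Mbeki, Halvorsen, Lindqvist, Tran, Okafor, Johansson, Oyelaran, Brennan. So position 5.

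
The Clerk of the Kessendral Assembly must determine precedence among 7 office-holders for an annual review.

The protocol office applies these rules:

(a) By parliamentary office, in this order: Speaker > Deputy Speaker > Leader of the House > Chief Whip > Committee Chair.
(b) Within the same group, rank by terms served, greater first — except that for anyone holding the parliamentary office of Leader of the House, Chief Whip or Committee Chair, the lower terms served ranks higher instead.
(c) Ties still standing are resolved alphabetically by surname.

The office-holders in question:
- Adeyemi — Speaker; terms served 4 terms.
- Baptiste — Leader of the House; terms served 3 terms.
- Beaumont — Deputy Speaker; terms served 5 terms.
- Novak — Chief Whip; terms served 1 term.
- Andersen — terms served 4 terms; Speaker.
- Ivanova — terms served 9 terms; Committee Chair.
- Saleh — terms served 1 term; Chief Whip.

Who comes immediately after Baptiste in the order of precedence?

Novak

By parliamentary office: Adeyemi and Andersen (Speaker); then Beaumont (Deputy Speaker); then Baptiste (Leader of the House); then Novak and Saleh (Chief Whip); then Ivanova (Committee Chair).
Adeyemi and Andersen both have terms served 4 terms, so the next rule applies.
Among Adeyemi and Andersen, alphabetically by surname: Adeyemi before Andersen.
Novak and Saleh both have terms served 1 term, so the next rule applies.
Among Novak and Saleh, alphabetically by surname: Novak before Saleh.
Order: Adeyemi, Andersen, Beaumont, Baptiste, Novak, Saleh, Ivanova.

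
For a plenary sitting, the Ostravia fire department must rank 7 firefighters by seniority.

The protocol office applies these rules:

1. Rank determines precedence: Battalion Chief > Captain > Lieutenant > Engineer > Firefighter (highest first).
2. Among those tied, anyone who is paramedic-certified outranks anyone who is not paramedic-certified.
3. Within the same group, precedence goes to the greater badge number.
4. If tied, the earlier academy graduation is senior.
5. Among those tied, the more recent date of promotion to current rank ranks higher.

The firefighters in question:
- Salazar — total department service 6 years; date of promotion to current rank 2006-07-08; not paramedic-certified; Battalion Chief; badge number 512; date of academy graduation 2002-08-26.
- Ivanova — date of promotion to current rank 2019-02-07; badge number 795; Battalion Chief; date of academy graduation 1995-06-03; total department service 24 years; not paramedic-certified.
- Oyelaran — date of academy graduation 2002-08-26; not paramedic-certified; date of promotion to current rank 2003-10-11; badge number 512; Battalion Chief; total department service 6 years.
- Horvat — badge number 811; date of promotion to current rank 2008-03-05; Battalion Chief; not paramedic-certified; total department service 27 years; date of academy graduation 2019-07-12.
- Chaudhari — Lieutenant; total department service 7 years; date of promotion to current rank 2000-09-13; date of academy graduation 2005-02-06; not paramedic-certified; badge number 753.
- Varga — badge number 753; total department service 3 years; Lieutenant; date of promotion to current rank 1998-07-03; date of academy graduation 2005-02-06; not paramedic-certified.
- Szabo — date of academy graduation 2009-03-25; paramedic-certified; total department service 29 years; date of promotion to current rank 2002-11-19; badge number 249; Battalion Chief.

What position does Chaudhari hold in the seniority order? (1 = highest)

By rank: Szabo, Horvat, Ivanova, Salazar and Oyelaran (Battalion Chief); then Chaudhari and Varga (Lieutenant).
Among Szabo, Horvat, Ivanova, Salazar and Oyelaran, paramedic-certified before not paramedic-certified: Szabo (paramedic-certified) before Horvat, Ivanova, Salazar and Oyelaran (not paramedic-certified).
Among Horvat, Ivanova, Salazar and Oyelaran, by badge number (higher first): Horvat (811) before Ivanova (795) before Salazar and Oyelaran (512).
Salazar and Oyelaran both have date of academy graduation 2002-08-26, so the next rule applies.
Among Salazar and Oyelaran, by date of promotion to current rank (later first): Salazar (2006-07-08) before Oyelaran (2003-10-11).
Chaudhari and Varga are each not paramedic-certified, so the next rule applies.
Chaudhari and Varga both have badge number 753, so the next rule applies.
Chaudhari and Varga both have date of academy graduation 2005-02-06, so the next rule applies.
Among Chaudhari and Varga, by date of promotion to current rank (later first): Chaudhari (2000-09-13) before Varga (1998-07-03).
Order: Szabo, Horvat, Ivanova, Salazar, Oyelaran, Chaudhari, Varga. So position 6.

6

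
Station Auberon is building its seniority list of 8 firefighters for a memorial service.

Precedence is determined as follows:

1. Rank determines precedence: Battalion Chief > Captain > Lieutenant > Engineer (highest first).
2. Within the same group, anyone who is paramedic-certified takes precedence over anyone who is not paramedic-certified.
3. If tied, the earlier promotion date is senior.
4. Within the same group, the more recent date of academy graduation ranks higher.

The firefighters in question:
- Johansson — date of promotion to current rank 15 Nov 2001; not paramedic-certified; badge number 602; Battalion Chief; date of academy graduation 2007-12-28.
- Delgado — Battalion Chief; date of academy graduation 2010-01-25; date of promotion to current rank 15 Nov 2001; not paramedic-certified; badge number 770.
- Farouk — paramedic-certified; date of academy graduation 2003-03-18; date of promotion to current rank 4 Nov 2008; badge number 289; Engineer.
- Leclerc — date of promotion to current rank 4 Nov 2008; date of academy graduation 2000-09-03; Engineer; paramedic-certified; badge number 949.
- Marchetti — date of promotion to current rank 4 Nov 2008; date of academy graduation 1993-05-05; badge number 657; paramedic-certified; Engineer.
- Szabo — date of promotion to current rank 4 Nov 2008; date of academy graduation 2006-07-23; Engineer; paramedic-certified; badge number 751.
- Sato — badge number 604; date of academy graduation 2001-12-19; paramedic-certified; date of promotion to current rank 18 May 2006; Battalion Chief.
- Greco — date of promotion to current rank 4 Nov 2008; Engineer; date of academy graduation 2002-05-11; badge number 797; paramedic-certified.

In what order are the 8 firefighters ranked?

By rank: Sato, Delgado and Johansson (Battalion Chief); then Szabo, Farouk, Greco, Leclerc and Marchetti (Engineer).
Among Sato, Delgado and Johansson, paramedic-certified before not paramedic-certified: Sato (paramedic-certified) before Delgado and Johansson (not paramedic-certified).
Delgado and Johansson both have date of promotion to current rank 15 Nov 2001, so the next rule applies.
Among Delgado and Johansson, by date of academy graduation (later first): Delgado (2010-01-25) before Johansson (2007-12-28).
Szabo, Farouk, Greco, Leclerc and Marchetti are each paramedic-certified, so the next rule applies.
Szabo, Farouk, Greco, Leclerc and Marchetti all have date of promotion to current rank 4 Nov 2008, so the next rule applies.
Among Szabo, Farouk, Greco, Leclerc and Marchetti, by date of academy graduation (later first): Szabo (2006-07-23) before Farouk (2003-03-18) before Greco (2002-05-11) before Leclerc (2000-09-03) before Marchetti (1993-05-05).
Full order: Sato, Delgado, Johansson, Szabo, Farouk, Greco, Leclerc, Marchetti.

Sato, Delgado, Johansson, Szabo, Farouk, Greco, Leclerc, Marchetti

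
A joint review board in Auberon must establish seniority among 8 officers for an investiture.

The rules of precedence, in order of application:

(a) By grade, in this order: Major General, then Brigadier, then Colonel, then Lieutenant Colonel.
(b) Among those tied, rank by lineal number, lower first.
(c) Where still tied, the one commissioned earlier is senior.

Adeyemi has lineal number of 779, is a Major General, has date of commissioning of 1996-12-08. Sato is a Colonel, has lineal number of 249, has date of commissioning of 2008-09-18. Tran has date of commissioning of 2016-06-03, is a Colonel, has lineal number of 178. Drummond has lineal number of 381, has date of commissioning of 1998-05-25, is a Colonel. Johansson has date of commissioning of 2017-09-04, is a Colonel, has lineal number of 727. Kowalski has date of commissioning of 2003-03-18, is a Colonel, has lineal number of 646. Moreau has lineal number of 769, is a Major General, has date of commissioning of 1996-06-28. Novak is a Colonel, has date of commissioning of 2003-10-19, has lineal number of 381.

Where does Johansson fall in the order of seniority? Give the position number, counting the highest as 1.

8

By grade: Moreau and Adeyemi (Major General); then Tran, Sato, Drummond, Novak, Kowalski and Johansson (Colonel).
Among Moreau and Adeyemi, by lineal number (lower first): Moreau (769) before Adeyemi (779).
Among Tran, Sato, Drummond, Novak, Kowalski and Johansson, by lineal number (lower first): Tran (178) before Sato (249) before Drummond and Novak (381) before Kowalski (646) before Johansson (727).
Among Drummond and Novak, by date of commissioning (earlier first): Drummond (1998-05-25) before Novak (2003-10-19).
Order: Moreau, Adeyemi, Tran, Sato, Drummond, Novak, Kowalski, Johansson. So position 8.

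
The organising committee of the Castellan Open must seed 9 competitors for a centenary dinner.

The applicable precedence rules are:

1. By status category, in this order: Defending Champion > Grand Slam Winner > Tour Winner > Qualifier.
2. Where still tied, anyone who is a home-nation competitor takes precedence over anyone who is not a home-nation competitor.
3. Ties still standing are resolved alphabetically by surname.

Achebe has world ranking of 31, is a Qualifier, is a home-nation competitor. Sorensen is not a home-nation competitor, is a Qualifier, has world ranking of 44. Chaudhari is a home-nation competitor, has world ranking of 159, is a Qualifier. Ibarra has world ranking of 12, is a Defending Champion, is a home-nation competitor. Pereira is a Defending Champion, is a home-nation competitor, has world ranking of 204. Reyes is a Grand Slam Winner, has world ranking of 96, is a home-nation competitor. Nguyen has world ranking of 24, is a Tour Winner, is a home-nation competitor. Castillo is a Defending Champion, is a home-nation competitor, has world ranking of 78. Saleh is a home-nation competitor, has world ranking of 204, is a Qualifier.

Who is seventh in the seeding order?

Chaudhari

By status category: Castillo, Ibarra and Pereira (Defending Champion); then Reyes (Grand Slam Winner); then Nguyen (Tour Winner); then Achebe, Chaudhari, Saleh and Sorensen (Qualifier).
Castillo, Ibarra and Pereira are each a home-nation competitor, so the next rule applies.
Among Castillo, Ibarra and Pereira, alphabetically by surname: Castillo before Ibarra before Pereira.
Among Achebe, Chaudhari, Saleh and Sorensen, a home-nation competitor before not a home-nation competitor: Achebe, Chaudhari and Saleh (a home-nation competitor) before Sorensen (not a home-nation competitor).
Among Achebe, Chaudhari and Saleh, alphabetically by surname: Achebe before Chaudhari before Saleh.
Order: Castillo, Ibarra, Pereira, Reyes, Nguyen, Achebe, Chaudhari, Saleh, Sorensen.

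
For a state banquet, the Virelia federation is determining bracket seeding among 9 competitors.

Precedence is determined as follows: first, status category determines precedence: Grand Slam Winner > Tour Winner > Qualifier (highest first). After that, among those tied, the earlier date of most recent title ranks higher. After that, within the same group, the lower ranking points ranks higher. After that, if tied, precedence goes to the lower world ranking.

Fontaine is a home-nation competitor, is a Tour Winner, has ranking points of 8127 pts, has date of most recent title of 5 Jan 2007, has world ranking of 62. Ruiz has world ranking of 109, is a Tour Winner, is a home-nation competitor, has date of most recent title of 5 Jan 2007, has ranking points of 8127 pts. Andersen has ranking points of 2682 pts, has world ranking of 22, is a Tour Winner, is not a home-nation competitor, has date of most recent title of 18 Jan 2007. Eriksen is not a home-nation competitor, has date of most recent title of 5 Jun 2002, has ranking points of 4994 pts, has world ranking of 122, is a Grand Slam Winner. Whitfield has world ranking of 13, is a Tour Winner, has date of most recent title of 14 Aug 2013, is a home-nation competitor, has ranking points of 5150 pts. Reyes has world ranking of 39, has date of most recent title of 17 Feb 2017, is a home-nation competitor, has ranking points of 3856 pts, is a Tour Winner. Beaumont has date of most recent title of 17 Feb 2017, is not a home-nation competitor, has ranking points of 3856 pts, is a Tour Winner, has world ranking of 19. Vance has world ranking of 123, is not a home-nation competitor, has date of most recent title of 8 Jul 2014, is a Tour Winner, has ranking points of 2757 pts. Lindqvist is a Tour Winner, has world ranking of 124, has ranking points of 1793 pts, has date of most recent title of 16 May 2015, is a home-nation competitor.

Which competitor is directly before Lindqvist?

Vance

By status category: Eriksen (Grand Slam Winner); then Fontaine, Ruiz, Andersen, Whitfield, Vance, Lindqvist, Beaumont and Reyes (Tour Winner).
Among Fontaine, Ruiz, Andersen, Whitfield, Vance, Lindqvist, Beaumont and Reyes, by date of most recent title (earlier first): Fontaine and Ruiz (5 Jan 2007) before Andersen (18 Jan 2007) before Whitfield (14 Aug 2013) before Vance (8 Jul 2014) before Lindqvist (16 May 2015) before Beaumont and Reyes (17 Feb 2017).
Fontaine and Ruiz both have ranking points 8127 pts, so the next rule applies.
Among Fontaine and Ruiz, by world ranking (lower first): Fontaine (62) before Ruiz (109).
Beaumont and Reyes both have ranking points 3856 pts, so the next rule applies.
Among Beaumont and Reyes, by world ranking (lower first): Beaumont (19) before Reyes (39).
Order: Eriksen, Fontaine, Ruiz, Andersen, Whitfield, Vance, Lindqvist, Beaumont, Reyes.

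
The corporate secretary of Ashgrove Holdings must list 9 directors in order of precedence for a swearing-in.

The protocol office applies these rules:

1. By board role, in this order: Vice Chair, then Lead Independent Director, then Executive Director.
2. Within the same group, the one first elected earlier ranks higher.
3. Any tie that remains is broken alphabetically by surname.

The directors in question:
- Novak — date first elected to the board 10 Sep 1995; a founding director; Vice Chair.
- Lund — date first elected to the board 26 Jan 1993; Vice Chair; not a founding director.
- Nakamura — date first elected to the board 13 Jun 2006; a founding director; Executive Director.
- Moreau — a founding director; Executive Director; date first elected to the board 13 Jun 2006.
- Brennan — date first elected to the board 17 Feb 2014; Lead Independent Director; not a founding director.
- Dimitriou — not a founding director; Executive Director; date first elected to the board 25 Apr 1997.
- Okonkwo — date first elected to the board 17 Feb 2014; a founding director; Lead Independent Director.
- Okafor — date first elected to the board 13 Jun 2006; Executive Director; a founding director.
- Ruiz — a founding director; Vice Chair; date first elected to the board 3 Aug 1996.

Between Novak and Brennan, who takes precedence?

Novak

By board role: Lund, Novak and Ruiz (Vice Chair); then Brennan and Okonkwo (Lead Independent Director); then Dimitriou, Moreau, Nakamura and Okafor (Executive Director).
Among Lund, Novak and Ruiz, by date first elected to the board (earlier first): Lund (26 Jan 1993) before Novak (10 Sep 1995) before Ruiz (3 Aug 1996).
Brennan and Okonkwo both have date first elected to the board 17 Feb 2014, so the next rule applies.
Among Brennan and Okonkwo, alphabetically by surname: Brennan before Okonkwo.
Among Dimitriou, Moreau, Nakamura and Okafor, by date first elected to the board (earlier first): Dimitriou (25 Apr 1997) before Moreau, Nakamura and Okafor (13 Jun 2006).
Among Moreau, Nakamura and Okafor, alphabetically by surname: Moreau before Nakamura before Okafor.
So Novak takes precedence.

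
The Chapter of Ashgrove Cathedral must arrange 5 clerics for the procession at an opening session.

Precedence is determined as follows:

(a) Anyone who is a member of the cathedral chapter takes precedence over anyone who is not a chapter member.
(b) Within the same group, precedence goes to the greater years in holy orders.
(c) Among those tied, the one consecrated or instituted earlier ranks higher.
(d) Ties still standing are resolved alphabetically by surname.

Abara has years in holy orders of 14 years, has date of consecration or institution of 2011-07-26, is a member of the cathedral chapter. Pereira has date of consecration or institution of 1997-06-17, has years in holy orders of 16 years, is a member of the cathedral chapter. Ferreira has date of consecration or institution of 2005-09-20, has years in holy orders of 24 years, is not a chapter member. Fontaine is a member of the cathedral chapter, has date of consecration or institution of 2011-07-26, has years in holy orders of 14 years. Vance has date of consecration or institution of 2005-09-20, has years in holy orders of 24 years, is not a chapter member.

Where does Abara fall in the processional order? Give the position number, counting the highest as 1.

2

By the first rule: Pereira, Abara and Fontaine (each a member of the cathedral chapter); then Ferreira and Vance (both not a chapter member).
Among Pereira, Abara and Fontaine, by years in holy orders (higher first): Pereira (16 years) before Abara and Fontaine (14 years).
Abara and Fontaine both have date of consecration or institution 2011-07-26, so the next rule applies.
Among Abara and Fontaine, alphabetically by surname: Abara before Fontaine.
Ferreira and Vance both have years in holy orders 24 years, so the next rule applies.
Ferreira and Vance both have date of consecration or institution 2005-09-20, so the next rule applies.
Among Ferreira and Vance, alphabetically by surname: Ferreira before Vance.
Order: Pereira, Abara, Fontaine, Ferreira, Vance. So position 2.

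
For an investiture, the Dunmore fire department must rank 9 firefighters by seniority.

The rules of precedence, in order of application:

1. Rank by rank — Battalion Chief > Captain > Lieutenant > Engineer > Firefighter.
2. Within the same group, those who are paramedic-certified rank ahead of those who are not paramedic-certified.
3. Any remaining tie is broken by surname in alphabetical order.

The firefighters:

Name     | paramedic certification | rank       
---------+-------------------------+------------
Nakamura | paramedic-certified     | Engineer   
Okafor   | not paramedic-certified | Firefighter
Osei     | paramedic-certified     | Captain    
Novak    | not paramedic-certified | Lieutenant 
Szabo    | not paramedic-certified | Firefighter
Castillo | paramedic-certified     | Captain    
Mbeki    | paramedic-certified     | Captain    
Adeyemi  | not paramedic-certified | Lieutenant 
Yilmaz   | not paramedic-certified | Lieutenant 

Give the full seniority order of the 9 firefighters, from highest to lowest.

By rank: Castillo, Mbeki and Osei (Captain); then Adeyemi, Novak and Yilmaz (Lieutenant); then Nakamura (Engineer); then Okafor and Szabo (Firefighter).
Castillo, Mbeki and Osei are each paramedic-certified, so the next rule applies.
Among Castillo, Mbeki and Osei, alphabetically by surname: Castillo before Mbeki before Osei.
Adeyemi, Novak and Yilmaz are each not paramedic-certified, so the next rule applies.
Among Adeyemi, Novak and Yilmaz, alphabetically by surname: Adeyemi before Novak before Yilmaz.
Okafor and Szabo are each not paramedic-certified, so the next rule applies.
Among Okafor and Szabo, alphabetically by surname: Okafor before Szabo.
Full order: Castillo, Mbeki, Osei, Adeyemi, Novak, Yilmaz, Nakamura, Okafor, Szabo.

Castillo, Mbeki, Osei, Adeyemi, Novak, Yilmaz, Nakamura, Okafor, Szabo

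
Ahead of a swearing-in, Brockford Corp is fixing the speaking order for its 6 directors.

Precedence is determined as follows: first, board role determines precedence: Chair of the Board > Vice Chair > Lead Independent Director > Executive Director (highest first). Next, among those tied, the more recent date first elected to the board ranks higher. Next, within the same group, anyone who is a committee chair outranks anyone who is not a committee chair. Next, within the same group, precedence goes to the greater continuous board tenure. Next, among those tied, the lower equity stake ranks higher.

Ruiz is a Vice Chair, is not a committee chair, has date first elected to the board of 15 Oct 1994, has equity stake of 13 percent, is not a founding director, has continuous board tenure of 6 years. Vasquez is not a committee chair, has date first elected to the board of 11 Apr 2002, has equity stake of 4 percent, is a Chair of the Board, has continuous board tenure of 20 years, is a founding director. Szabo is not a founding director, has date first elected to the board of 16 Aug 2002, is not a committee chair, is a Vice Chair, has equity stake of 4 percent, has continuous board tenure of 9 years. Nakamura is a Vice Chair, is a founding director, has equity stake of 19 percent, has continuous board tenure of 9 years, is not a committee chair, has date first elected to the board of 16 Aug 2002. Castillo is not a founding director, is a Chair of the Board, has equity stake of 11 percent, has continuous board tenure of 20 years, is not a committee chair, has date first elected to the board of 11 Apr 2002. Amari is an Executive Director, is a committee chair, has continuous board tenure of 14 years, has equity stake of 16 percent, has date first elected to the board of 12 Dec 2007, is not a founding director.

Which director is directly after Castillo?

By board role: Vasquez and Castillo (Chair of the Board); then Szabo, Nakamura and Ruiz (Vice Chair); then Amari (Executive Director).
Vasquez and Castillo both have date first elected to the board 11 Apr 2002, so the next rule applies.
Vasquez and Castillo are each not a committee chair, so the next rule applies.
Vasquez and Castillo both have continuous board tenure 20 years, so the next rule applies.
Among Vasquez and Castillo, by equity stake (lower first): Vasquez (4 percent) before Castillo (11 percent).
Among Szabo, Nakamura and Ruiz, by date first elected to the board (later first): Szabo and Nakamura (16 Aug 2002) before Ruiz (15 Oct 1994).
Szabo and Nakamura are each not a committee chair, so the next rule applies.
Szabo and Nakamura both have continuous board tenure 9 years, so the next rule applies.
Among Szabo and Nakamura, by equity stake (lower first): Szabo (4 percent) before Nakamura (19 percent).
Order: Vasquez, Castillo, Szabo, Nakamura, Ruiz, Amari.

Szabo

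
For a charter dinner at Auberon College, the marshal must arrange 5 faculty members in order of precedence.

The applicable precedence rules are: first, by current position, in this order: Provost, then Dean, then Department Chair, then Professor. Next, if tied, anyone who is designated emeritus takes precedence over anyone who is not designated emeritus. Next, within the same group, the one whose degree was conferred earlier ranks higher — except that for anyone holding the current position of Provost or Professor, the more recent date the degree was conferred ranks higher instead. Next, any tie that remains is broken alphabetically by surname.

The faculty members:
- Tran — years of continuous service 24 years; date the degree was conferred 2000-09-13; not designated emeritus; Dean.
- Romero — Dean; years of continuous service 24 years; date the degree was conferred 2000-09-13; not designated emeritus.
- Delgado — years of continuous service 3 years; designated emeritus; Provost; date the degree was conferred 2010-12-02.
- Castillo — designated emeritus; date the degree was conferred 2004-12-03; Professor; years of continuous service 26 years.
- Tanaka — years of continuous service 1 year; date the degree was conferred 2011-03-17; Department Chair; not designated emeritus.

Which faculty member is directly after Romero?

Tran

By current position: Delgado (Provost); then Romero and Tran (Dean); then Tanaka (Department Chair); then Castillo (Professor).
Romero and Tran are each not designated emeritus, so the next rule applies.
Romero and Tran both have date the degree was conferred 2000-09-13, so the next rule applies.
Among Romero and Tran, alphabetically by surname: Romero before Tran.
Order: Delgado, Romero, Tran, Tanaka, Castillo.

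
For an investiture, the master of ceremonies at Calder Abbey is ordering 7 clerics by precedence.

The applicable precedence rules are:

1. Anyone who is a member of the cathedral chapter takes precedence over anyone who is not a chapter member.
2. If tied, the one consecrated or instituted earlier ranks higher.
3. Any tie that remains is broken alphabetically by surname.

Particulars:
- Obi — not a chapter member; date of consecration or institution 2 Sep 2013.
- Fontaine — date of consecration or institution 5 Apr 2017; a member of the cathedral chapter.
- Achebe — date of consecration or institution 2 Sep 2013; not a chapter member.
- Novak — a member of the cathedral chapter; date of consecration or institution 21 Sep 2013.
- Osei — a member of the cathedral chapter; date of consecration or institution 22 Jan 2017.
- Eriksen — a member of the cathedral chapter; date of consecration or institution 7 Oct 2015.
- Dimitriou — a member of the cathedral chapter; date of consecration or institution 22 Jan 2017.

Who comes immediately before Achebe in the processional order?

By the first rule: Novak, Eriksen, Dimitriou, Osei and Fontaine (each a member of the cathedral chapter); then Achebe and Obi (both not a chapter member).
Among Novak, Eriksen, Dimitriou, Osei and Fontaine, by date of consecration or institution (earlier first): Novak (21 Sep 2013) before Eriksen (7 Oct 2015) before Dimitriou and Osei (22 Jan 2017) before Fontaine (5 Apr 2017).
Among Dimitriou and Osei, alphabetically by surname: Dimitriou before Osei.
Achebe and Obi both have date of consecration or institution 2 Sep 2013, so the next rule applies.
Among Achebe and Obi, alphabetically by surname: Achebe before Obi.
Order: Novak, Eriksen, Dimitriou, Osei, Fontaine, Achebe, Obi.

Fontaine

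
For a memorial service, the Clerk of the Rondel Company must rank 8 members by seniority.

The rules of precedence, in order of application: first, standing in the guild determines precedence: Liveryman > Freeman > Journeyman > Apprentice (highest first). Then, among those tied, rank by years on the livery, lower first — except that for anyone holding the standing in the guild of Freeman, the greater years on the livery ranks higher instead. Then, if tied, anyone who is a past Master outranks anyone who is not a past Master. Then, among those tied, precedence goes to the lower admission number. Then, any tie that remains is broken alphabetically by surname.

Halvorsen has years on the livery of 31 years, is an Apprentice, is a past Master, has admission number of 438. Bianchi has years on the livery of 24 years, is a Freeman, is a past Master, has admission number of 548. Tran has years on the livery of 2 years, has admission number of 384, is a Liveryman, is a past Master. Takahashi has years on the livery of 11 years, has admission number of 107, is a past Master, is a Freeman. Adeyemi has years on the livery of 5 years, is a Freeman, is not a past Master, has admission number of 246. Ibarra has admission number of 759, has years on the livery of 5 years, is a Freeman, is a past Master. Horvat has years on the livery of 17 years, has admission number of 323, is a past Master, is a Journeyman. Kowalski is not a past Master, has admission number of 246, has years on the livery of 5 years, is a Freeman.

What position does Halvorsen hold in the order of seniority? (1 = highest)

8

By standing in the guild: Tran (Liveryman); then Bianchi, Takahashi, Ibarra, Adeyemi and Kowalski (Freeman); then Horvat (Journeyman); then Halvorsen (Apprentice).
Among Bianchi, Takahashi, Ibarra, Adeyemi and Kowalski, by years on the livery (higher first) (reversed rule for this group): Bianchi (24 years) before Takahashi (11 years) before Ibarra, Adeyemi and Kowalski (5 years).
Among Ibarra, Adeyemi and Kowalski, a past Master before not a past Master: Ibarra (a past Master) before Adeyemi and Kowalski (not a past Master).
Adeyemi and Kowalski both have admission number 246, so the next rule applies.
Among Adeyemi and Kowalski, alphabetically by surname: Adeyemi before Kowalski.
Order: Tran, Bianchi, Takahashi, Ibarra, Adeyemi, Kowalski, Horvat, Halvorsen. So position 8.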